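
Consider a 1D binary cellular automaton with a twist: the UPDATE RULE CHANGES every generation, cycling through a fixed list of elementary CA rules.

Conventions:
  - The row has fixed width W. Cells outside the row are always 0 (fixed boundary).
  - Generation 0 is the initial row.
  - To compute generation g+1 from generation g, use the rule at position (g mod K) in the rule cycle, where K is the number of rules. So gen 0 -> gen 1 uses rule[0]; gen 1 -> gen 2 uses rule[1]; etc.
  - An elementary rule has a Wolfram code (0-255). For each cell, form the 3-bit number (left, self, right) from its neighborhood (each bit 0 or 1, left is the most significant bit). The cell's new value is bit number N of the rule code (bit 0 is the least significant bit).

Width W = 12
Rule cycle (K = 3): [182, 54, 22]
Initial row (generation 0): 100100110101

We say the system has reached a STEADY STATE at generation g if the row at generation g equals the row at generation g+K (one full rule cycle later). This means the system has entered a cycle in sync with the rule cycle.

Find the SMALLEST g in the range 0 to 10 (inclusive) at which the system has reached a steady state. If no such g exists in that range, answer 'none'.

Gen 0: 100100110101
Gen 1 (rule 182): 111111001111
Gen 2 (rule 54): 000000110000
Gen 3 (rule 22): 000001001000
Gen 4 (rule 182): 000011111100
Gen 5 (rule 54): 000100000010
Gen 6 (rule 22): 001110000111
Gen 7 (rule 182): 010101001010
Gen 8 (rule 54): 111111111111
Gen 9 (rule 22): 000000000000
Gen 10 (rule 182): 000000000000
Gen 11 (rule 54): 000000000000
Gen 12 (rule 22): 000000000000
Gen 13 (rule 182): 000000000000

Answer: 9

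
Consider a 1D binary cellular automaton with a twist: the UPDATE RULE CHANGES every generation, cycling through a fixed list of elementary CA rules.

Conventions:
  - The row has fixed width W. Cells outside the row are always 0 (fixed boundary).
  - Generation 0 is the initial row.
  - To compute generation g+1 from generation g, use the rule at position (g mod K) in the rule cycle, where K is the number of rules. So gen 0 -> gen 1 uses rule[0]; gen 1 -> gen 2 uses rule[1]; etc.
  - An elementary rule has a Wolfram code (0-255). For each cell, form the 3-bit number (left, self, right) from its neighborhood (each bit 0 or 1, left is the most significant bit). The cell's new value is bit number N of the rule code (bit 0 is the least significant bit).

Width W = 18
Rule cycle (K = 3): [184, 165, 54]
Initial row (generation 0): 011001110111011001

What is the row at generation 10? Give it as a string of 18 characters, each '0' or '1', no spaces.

Answer: 010001001000110100

Derivation:
Gen 0: 011001110111011001
Gen 1 (rule 184): 010101101110110100
Gen 2 (rule 165): 011110010101001101
Gen 3 (rule 54): 100001111111110011
Gen 4 (rule 184): 010001111111101010
Gen 5 (rule 165): 010100111111011110
Gen 6 (rule 54): 111111000000100001
Gen 7 (rule 184): 111110100000010000
Gen 8 (rule 165): 011101101111010111
Gen 9 (rule 54): 100010010000111000
Gen 10 (rule 184): 010001001000110100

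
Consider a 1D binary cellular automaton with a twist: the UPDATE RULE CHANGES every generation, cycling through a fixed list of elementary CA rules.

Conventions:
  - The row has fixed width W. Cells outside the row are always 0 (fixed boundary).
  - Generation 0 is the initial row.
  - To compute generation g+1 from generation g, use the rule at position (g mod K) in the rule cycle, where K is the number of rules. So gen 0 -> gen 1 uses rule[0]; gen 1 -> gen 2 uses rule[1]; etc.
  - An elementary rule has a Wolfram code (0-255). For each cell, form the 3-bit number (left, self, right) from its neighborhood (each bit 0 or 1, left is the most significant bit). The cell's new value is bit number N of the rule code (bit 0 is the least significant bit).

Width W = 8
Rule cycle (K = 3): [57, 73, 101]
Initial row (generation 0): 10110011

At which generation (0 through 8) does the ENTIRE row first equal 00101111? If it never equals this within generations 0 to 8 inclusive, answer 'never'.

Gen 0: 10110011
Gen 1 (rule 57): 01101010
Gen 2 (rule 73): 01100000
Gen 3 (rule 101): 00101111
Gen 4 (rule 57): 10011000
Gen 5 (rule 73): 00011011
Gen 6 (rule 101): 11001101
Gen 7 (rule 57): 10101010
Gen 8 (rule 73): 00000000

Answer: 3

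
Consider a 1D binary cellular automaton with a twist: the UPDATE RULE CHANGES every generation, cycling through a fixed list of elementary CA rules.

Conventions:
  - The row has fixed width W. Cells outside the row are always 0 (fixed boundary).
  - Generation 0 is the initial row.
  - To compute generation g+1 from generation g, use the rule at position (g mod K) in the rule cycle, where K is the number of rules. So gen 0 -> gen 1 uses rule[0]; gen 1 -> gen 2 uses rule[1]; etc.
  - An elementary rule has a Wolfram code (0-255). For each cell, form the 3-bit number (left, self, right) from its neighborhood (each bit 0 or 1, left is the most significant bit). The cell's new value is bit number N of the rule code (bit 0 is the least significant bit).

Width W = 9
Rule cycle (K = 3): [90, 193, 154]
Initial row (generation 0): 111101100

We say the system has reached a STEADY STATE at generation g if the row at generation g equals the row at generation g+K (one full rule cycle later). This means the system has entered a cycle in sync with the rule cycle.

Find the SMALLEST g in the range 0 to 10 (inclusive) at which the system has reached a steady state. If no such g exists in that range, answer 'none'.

Answer: none

Derivation:
Gen 0: 111101100
Gen 1 (rule 90): 100101110
Gen 2 (rule 193): 000000110
Gen 3 (rule 154): 000001101
Gen 4 (rule 90): 000011100
Gen 5 (rule 193): 111001101
Gen 6 (rule 154): 110111000
Gen 7 (rule 90): 110101100
Gen 8 (rule 193): 010000101
Gen 9 (rule 154): 101001000
Gen 10 (rule 90): 000110100
Gen 11 (rule 193): 110010001
Gen 12 (rule 154): 101101010
Gen 13 (rule 90): 001100001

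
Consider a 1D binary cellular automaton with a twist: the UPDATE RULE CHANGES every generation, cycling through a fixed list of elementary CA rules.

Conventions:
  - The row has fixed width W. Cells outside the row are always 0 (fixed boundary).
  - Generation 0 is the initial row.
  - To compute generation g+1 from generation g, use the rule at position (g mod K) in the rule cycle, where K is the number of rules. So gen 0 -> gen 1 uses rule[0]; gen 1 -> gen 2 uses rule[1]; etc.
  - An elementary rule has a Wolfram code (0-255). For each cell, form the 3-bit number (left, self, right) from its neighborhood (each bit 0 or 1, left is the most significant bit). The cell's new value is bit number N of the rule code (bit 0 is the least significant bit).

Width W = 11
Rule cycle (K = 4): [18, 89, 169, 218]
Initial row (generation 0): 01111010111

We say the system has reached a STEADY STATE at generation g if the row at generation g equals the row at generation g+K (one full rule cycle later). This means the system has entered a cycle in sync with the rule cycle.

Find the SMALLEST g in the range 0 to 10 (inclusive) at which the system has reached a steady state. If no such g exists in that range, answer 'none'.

Gen 0: 01111010111
Gen 1 (rule 18): 10000000000
Gen 2 (rule 89): 01111111111
Gen 3 (rule 169): 01111111110
Gen 4 (rule 218): 11111111111
Gen 5 (rule 18): 00000000000
Gen 6 (rule 89): 11111111111
Gen 7 (rule 169): 11111111110
Gen 8 (rule 218): 11111111111
Gen 9 (rule 18): 00000000000
Gen 10 (rule 89): 11111111111
Gen 11 (rule 169): 11111111110
Gen 12 (rule 218): 11111111111
Gen 13 (rule 18): 00000000000
Gen 14 (rule 89): 11111111111

Answer: 4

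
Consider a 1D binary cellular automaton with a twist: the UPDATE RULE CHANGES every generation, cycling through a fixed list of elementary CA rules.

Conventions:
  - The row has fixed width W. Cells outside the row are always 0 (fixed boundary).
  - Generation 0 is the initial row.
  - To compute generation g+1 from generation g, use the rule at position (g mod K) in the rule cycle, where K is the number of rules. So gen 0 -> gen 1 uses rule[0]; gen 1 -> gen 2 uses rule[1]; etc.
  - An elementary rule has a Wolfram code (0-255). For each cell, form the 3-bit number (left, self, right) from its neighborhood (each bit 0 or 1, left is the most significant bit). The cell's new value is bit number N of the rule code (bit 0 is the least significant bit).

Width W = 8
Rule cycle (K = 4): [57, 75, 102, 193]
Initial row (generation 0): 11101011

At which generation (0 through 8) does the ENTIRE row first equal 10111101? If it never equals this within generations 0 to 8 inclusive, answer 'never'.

Gen 0: 11101011
Gen 1 (rule 57): 10010110
Gen 2 (rule 75): 00100110
Gen 3 (rule 102): 01101010
Gen 4 (rule 193): 00100000
Gen 5 (rule 57): 10011111
Gen 6 (rule 75): 00110001
Gen 7 (rule 102): 01010011
Gen 8 (rule 193): 00000001

Answer: never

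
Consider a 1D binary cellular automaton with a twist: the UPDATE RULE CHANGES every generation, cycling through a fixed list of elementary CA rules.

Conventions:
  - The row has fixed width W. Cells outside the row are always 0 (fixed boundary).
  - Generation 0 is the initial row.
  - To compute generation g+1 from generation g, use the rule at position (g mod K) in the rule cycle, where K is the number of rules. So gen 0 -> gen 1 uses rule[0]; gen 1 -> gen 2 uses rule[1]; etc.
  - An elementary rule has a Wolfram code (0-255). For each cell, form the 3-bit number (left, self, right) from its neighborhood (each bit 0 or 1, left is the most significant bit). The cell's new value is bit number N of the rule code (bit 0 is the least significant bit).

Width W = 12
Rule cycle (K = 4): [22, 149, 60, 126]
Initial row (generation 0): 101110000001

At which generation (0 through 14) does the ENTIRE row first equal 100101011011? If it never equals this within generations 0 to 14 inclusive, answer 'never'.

Gen 0: 101110000001
Gen 1 (rule 22): 100001000011
Gen 2 (rule 149): 111101111000
Gen 3 (rule 60): 100011000100
Gen 4 (rule 126): 110111101110
Gen 5 (rule 22): 000000000001
Gen 6 (rule 149): 111111111101
Gen 7 (rule 60): 100000000011
Gen 8 (rule 126): 110000000111
Gen 9 (rule 22): 001000001000
Gen 10 (rule 149): 101111101111
Gen 11 (rule 60): 111000011000
Gen 12 (rule 126): 101100111100
Gen 13 (rule 22): 100011000010
Gen 14 (rule 149): 111000111011

Answer: never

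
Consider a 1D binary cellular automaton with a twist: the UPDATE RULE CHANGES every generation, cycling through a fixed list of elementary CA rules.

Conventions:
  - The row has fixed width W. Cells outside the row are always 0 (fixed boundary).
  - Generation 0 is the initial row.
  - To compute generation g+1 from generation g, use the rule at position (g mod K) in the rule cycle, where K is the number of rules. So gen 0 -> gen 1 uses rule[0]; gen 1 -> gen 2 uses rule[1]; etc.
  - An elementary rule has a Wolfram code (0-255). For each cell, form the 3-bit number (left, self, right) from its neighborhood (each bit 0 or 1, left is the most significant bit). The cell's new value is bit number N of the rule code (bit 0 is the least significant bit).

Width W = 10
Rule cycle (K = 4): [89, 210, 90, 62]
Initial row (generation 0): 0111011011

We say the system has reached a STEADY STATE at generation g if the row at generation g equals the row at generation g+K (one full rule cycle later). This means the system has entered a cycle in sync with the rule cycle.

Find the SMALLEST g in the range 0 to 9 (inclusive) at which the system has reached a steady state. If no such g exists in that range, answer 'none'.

Answer: none

Derivation:
Gen 0: 0111011011
Gen 1 (rule 89): 0101011011
Gen 2 (rule 210): 1000001001
Gen 3 (rule 90): 0100010110
Gen 4 (rule 62): 1110111101
Gen 5 (rule 89): 1010100100
Gen 6 (rule 210): 0000011010
Gen 7 (rule 90): 0000111001
Gen 8 (rule 62): 0001100111
Gen 9 (rule 89): 1101110101
Gen 10 (rule 210): 0100110000
Gen 11 (rule 90): 1011111000
Gen 12 (rule 62): 1110000100
Gen 13 (rule 89): 1011110011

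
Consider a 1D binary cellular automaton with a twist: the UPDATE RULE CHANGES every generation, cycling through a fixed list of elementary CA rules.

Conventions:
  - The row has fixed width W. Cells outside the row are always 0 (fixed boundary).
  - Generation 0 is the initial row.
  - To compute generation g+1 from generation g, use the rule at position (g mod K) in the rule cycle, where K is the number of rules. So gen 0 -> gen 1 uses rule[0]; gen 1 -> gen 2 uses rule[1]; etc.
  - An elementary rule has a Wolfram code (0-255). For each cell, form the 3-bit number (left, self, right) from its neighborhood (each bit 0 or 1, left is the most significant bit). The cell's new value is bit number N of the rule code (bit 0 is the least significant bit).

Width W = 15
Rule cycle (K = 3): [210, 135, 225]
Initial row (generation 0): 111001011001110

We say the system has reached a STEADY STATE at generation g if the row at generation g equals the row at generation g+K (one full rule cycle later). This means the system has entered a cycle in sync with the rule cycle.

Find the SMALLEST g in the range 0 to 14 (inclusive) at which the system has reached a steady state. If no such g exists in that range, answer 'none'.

Gen 0: 111001011001110
Gen 1 (rule 210): 011110001110111
Gen 2 (rule 135): 101100110100010
Gen 3 (rule 225): 010100011001000
Gen 4 (rule 210): 100010101110100
Gen 5 (rule 135): 101110100100101
Gen 6 (rule 225): 010111000000010
Gen 7 (rule 210): 100011100000101
Gen 8 (rule 135): 101101001111101
Gen 9 (rule 225): 010110000111110
Gen 10 (rule 210): 100011001011111
Gen 11 (rule 135): 101100011001110
Gen 12 (rule 225): 010101001000110
Gen 13 (rule 210): 100000110101011
Gen 14 (rule 135): 101111000101000
Gen 15 (rule 225): 010111010010011
Gen 16 (rule 210): 100011001101101
Gen 17 (rule 135): 101100010000001

Answer: none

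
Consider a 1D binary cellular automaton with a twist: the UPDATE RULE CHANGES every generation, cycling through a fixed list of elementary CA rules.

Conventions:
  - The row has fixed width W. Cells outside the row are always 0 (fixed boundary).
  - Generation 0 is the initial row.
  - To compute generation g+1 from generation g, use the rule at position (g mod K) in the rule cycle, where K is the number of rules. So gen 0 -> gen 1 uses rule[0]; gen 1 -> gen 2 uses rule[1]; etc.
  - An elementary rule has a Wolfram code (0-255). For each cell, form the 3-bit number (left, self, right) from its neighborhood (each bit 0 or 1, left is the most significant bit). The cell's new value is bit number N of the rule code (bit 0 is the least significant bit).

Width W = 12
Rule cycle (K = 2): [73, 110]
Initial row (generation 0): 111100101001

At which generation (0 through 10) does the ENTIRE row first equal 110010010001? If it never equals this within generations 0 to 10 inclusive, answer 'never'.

Answer: 7

Derivation:
Gen 0: 111100101001
Gen 1 (rule 73): 100100000000
Gen 2 (rule 110): 101100000000
Gen 3 (rule 73): 001101111111
Gen 4 (rule 110): 011111000001
Gen 5 (rule 73): 010001011100
Gen 6 (rule 110): 110011110100
Gen 7 (rule 73): 110010010001
Gen 8 (rule 110): 110110110011
Gen 9 (rule 73): 110110110011
Gen 10 (rule 110): 111111110111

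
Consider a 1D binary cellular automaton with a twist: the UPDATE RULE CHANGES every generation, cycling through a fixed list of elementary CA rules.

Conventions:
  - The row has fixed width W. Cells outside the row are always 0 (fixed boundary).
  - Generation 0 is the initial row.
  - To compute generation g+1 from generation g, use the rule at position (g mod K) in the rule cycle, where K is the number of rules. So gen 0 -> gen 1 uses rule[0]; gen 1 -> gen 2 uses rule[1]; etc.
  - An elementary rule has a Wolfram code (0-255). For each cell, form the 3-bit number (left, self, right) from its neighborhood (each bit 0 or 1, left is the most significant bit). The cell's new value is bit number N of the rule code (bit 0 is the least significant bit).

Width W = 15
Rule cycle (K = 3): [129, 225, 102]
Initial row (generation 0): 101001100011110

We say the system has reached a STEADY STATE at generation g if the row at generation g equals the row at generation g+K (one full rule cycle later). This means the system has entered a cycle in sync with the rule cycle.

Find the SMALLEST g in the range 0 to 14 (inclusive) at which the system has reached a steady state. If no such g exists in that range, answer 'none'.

Gen 0: 101001100011110
Gen 1 (rule 129): 000000001001100
Gen 2 (rule 225): 111111100000101
Gen 3 (rule 102): 000000100001111
Gen 4 (rule 129): 111110001100110
Gen 5 (rule 225): 011110100100010
Gen 6 (rule 102): 100011101100110
Gen 7 (rule 129): 001001000000000
Gen 8 (rule 225): 100000011111111
Gen 9 (rule 102): 100000100000001
Gen 10 (rule 129): 001110001111100
Gen 11 (rule 225): 100110100111101
Gen 12 (rule 102): 101011101000111
Gen 13 (rule 129): 000001000010010
Gen 14 (rule 225): 111100011000000
Gen 15 (rule 102): 000100101000000
Gen 16 (rule 129): 110000000011111
Gen 17 (rule 225): 010111111001111

Answer: none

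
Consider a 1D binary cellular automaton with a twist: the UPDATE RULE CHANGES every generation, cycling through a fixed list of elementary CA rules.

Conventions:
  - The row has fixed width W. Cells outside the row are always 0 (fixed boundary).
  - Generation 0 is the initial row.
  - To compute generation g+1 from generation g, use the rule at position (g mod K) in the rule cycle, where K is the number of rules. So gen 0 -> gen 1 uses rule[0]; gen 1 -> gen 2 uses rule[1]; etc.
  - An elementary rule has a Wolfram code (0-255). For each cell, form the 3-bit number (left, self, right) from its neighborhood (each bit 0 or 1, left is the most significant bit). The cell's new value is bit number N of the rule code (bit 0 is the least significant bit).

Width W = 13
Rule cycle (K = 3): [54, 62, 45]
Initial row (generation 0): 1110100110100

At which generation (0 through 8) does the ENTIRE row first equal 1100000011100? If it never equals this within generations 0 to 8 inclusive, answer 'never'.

Answer: 7

Derivation:
Gen 0: 1110100110100
Gen 1 (rule 54): 0001111001110
Gen 2 (rule 62): 0011000111001
Gen 3 (rule 45): 1010010100001
Gen 4 (rule 54): 1111111110011
Gen 5 (rule 62): 1000000001110
Gen 6 (rule 45): 1011111101000
Gen 7 (rule 54): 1100000011100
Gen 8 (rule 62): 1010000110010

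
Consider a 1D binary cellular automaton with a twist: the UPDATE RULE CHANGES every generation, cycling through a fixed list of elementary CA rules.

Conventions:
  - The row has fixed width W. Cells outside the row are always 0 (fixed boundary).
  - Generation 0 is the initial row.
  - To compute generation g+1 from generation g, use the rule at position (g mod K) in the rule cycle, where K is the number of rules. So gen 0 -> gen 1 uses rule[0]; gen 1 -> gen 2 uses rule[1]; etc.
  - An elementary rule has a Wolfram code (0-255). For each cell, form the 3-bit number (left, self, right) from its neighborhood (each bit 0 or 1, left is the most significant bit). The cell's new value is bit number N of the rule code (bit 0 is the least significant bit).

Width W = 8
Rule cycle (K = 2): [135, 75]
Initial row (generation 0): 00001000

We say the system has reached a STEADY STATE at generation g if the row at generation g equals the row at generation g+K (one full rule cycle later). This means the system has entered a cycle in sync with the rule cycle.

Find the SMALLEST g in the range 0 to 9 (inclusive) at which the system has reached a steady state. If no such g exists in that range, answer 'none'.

Gen 0: 00001000
Gen 1 (rule 135): 11111011
Gen 2 (rule 75): 10001011
Gen 3 (rule 135): 10111000
Gen 4 (rule 75): 00101011
Gen 5 (rule 135): 11101000
Gen 6 (rule 75): 10100011
Gen 7 (rule 135): 10101100
Gen 8 (rule 75): 00001101
Gen 9 (rule 135): 11110001
Gen 10 (rule 75): 10010110
Gen 11 (rule 135): 10110000

Answer: none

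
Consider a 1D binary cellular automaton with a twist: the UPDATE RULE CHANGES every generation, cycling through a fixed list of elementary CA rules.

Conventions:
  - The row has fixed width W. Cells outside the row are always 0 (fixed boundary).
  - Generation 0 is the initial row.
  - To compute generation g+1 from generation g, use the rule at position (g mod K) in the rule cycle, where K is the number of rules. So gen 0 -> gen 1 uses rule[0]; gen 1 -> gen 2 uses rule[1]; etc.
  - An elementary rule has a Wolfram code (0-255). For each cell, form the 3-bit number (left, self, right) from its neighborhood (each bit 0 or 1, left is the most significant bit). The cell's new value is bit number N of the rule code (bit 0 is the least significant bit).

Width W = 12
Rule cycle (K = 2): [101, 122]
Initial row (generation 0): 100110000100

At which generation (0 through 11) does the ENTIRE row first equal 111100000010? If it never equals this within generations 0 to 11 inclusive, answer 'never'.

Gen 0: 100110000100
Gen 1 (rule 101): 100010110101
Gen 2 (rule 122): 010101111010
Gen 3 (rule 101): 011110001110
Gen 4 (rule 122): 110011011011
Gen 5 (rule 101): 010001101101
Gen 6 (rule 122): 101011111110
Gen 7 (rule 101): 111100000010
Gen 8 (rule 122): 100110000101
Gen 9 (rule 101): 100010110111
Gen 10 (rule 122): 010101111101
Gen 11 (rule 101): 011110000111

Answer: 7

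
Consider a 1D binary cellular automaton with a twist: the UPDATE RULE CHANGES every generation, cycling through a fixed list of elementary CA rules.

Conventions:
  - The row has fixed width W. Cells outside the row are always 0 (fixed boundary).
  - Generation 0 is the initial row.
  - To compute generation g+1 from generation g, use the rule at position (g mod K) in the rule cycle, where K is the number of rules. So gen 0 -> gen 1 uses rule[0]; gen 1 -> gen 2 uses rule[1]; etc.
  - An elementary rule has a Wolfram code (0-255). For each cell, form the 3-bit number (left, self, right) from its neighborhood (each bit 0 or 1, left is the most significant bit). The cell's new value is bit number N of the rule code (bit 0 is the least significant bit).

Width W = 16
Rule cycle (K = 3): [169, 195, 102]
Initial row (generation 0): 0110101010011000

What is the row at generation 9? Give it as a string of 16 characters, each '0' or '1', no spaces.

Gen 0: 0110101010011000
Gen 1 (rule 169): 0101010100010011
Gen 2 (rule 195): 1000000001100101
Gen 3 (rule 102): 1000000010101111
Gen 4 (rule 169): 0011111001011110
Gen 5 (rule 195): 1101111010001110
Gen 6 (rule 102): 0110001110010010
Gen 7 (rule 169): 0100101100000000
Gen 8 (rule 195): 1001000101111111
Gen 9 (rule 102): 1011001110000001

Answer: 1011001110000001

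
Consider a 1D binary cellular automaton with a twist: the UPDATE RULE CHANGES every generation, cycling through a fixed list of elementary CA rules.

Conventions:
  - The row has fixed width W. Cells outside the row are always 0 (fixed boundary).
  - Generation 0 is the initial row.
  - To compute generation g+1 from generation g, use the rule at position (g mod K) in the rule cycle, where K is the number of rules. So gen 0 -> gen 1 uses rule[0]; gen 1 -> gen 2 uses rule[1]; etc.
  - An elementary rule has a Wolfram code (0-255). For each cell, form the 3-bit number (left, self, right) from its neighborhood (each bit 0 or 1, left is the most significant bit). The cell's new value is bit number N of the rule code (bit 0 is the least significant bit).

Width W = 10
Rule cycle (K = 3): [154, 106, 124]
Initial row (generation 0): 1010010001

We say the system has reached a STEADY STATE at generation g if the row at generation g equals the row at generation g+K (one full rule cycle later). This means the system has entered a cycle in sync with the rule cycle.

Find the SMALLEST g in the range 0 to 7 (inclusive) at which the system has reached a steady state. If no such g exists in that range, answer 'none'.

Gen 0: 1010010001
Gen 1 (rule 154): 0001101010
Gen 2 (rule 106): 0011110100
Gen 3 (rule 124): 0010011110
Gen 4 (rule 154): 0101111101
Gen 5 (rule 106): 1011000110
Gen 6 (rule 124): 1111100111
Gen 7 (rule 154): 1111011110
Gen 8 (rule 106): 1001110010
Gen 9 (rule 124): 1101011011
Gen 10 (rule 154): 1000010010

Answer: none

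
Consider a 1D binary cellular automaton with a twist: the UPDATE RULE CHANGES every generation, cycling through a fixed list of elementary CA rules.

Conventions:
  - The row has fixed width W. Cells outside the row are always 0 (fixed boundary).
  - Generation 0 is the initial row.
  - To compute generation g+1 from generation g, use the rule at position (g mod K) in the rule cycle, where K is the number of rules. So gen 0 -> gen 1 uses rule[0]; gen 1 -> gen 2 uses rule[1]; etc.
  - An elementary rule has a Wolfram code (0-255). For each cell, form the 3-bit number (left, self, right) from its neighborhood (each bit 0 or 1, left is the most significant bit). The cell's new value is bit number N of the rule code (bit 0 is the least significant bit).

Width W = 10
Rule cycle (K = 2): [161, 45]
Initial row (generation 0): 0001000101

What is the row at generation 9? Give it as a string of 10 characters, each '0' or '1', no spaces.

Gen 0: 0001000101
Gen 1 (rule 161): 1100010010
Gen 2 (rule 45): 1001010010
Gen 3 (rule 161): 0000100000
Gen 4 (rule 45): 1110101111
Gen 5 (rule 161): 0101010110
Gen 6 (rule 45): 0111111100
Gen 7 (rule 161): 0011111001
Gen 8 (rule 45): 1010000001
Gen 9 (rule 161): 0100111100

Answer: 0100111100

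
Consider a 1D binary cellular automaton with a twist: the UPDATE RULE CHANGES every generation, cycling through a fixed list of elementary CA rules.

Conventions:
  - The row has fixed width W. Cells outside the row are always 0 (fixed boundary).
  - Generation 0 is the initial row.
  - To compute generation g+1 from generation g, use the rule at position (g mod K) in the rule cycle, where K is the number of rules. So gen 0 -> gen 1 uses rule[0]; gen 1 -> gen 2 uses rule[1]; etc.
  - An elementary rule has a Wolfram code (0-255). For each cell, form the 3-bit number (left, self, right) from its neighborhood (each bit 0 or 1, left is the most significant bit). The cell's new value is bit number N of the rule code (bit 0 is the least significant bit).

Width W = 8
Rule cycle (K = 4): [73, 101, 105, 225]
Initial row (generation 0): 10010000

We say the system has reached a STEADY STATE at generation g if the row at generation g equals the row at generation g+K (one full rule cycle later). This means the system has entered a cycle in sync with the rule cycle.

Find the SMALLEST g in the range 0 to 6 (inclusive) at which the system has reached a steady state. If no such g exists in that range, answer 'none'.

Answer: none

Derivation:
Gen 0: 10010000
Gen 1 (rule 73): 00000111
Gen 2 (rule 101): 11110001
Gen 3 (rule 105): 10010100
Gen 4 (rule 225): 00001001
Gen 5 (rule 73): 11100000
Gen 6 (rule 101): 00101111
Gen 7 (rule 105): 10011001
Gen 8 (rule 225): 00001000
Gen 9 (rule 73): 11100011
Gen 10 (rule 101): 00101001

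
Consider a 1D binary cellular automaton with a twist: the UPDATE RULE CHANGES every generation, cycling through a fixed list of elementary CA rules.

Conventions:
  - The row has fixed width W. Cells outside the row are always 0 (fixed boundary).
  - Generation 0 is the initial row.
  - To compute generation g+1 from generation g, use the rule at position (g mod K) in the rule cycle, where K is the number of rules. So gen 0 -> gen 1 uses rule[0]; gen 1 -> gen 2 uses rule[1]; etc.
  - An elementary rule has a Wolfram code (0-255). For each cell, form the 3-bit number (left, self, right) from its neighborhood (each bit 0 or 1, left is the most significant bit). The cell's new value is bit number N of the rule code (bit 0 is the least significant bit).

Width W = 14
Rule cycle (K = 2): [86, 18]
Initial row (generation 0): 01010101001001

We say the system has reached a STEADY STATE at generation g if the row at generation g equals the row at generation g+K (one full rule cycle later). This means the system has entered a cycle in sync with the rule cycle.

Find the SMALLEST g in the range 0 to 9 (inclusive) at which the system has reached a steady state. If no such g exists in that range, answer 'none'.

Gen 0: 01010101001001
Gen 1 (rule 86): 11010101111111
Gen 2 (rule 18): 00000000000000
Gen 3 (rule 86): 00000000000000
Gen 4 (rule 18): 00000000000000
Gen 5 (rule 86): 00000000000000
Gen 6 (rule 18): 00000000000000
Gen 7 (rule 86): 00000000000000
Gen 8 (rule 18): 00000000000000
Gen 9 (rule 86): 00000000000000
Gen 10 (rule 18): 00000000000000
Gen 11 (rule 86): 00000000000000

Answer: 2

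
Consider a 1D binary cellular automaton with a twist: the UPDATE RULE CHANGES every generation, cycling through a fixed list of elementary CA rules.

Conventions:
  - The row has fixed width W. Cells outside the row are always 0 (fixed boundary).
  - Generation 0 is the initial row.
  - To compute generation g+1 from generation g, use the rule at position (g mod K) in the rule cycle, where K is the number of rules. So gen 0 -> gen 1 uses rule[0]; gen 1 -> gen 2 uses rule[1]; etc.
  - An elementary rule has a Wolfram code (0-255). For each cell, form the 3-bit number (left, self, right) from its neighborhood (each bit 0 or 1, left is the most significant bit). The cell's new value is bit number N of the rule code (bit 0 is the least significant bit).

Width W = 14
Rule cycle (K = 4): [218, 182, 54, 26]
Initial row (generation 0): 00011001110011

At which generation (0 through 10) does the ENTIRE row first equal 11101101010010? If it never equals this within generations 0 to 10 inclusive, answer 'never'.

Answer: never

Derivation:
Gen 0: 00011001110011
Gen 1 (rule 218): 00111111111111
Gen 2 (rule 182): 01011111111110
Gen 3 (rule 54): 11100000000001
Gen 4 (rule 26): 10010000000010
Gen 5 (rule 218): 01101000000101
Gen 6 (rule 182): 10011100001111
Gen 7 (rule 54): 11100010010000
Gen 8 (rule 26): 10010101101000
Gen 9 (rule 218): 01100001100100
Gen 10 (rule 182): 10010010011110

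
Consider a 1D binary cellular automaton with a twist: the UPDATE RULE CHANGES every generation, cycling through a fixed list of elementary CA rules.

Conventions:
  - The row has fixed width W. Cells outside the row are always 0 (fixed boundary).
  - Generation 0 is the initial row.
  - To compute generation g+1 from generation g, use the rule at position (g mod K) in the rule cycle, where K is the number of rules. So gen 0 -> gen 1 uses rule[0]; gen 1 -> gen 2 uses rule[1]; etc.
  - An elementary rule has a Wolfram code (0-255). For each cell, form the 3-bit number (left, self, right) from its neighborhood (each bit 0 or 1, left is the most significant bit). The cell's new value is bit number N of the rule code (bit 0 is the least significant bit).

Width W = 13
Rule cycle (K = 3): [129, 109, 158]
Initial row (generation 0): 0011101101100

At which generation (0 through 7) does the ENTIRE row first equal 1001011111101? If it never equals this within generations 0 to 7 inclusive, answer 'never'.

Gen 0: 0011101101100
Gen 1 (rule 129): 1001000000001
Gen 2 (rule 109): 1001011111101
Gen 3 (rule 158): 1111011111001
Gen 4 (rule 129): 0110001110000
Gen 5 (rule 109): 0110101010111
Gen 6 (rule 158): 1100101010110
Gen 7 (rule 129): 0000000000000

Answer: 2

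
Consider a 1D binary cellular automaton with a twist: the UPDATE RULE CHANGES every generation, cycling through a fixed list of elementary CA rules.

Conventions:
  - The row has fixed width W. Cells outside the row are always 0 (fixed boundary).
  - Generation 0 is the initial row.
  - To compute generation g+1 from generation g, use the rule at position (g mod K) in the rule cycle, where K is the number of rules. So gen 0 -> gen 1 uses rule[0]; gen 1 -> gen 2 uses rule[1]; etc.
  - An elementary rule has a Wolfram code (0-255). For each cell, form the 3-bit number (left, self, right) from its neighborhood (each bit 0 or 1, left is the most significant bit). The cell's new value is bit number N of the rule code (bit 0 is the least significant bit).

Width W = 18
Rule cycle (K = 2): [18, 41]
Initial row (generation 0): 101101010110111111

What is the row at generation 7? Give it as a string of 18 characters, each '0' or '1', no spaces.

Answer: 000000000000000000

Derivation:
Gen 0: 101101010110111111
Gen 1 (rule 18): 000000000000000000
Gen 2 (rule 41): 111111111111111111
Gen 3 (rule 18): 000000000000000000
Gen 4 (rule 41): 111111111111111111
Gen 5 (rule 18): 000000000000000000
Gen 6 (rule 41): 111111111111111111
Gen 7 (rule 18): 000000000000000000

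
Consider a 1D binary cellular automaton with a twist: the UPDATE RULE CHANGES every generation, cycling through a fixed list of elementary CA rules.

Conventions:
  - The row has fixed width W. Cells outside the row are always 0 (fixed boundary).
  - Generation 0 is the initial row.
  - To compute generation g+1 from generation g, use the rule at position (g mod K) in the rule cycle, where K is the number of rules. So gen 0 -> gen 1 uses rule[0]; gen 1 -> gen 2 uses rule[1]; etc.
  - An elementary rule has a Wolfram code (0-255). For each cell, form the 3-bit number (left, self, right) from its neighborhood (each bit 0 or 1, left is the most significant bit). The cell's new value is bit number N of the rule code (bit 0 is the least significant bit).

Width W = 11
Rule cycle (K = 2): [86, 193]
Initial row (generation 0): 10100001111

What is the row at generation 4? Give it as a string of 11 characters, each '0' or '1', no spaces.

Gen 0: 10100001111
Gen 1 (rule 86): 10110010001
Gen 2 (rule 193): 00010000100
Gen 3 (rule 86): 00111001110
Gen 4 (rule 193): 10011000110

Answer: 10011000110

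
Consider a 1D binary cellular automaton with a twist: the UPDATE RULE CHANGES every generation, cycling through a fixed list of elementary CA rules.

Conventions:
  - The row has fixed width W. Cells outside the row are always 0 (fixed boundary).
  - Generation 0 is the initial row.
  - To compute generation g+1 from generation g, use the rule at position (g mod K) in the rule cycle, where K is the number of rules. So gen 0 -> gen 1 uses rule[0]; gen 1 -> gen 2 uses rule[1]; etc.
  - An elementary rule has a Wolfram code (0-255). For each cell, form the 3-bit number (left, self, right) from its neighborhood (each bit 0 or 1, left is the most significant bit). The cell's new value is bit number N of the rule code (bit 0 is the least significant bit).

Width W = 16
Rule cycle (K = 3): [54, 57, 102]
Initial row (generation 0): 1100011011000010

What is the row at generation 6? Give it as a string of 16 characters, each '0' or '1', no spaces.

Answer: 1100101101001011

Derivation:
Gen 0: 1100011011000010
Gen 1 (rule 54): 0010100100100111
Gen 2 (rule 57): 1001010010010100
Gen 3 (rule 102): 1011110110111100
Gen 4 (rule 54): 1100001001000010
Gen 5 (rule 57): 1011100100111001
Gen 6 (rule 102): 1100101101001011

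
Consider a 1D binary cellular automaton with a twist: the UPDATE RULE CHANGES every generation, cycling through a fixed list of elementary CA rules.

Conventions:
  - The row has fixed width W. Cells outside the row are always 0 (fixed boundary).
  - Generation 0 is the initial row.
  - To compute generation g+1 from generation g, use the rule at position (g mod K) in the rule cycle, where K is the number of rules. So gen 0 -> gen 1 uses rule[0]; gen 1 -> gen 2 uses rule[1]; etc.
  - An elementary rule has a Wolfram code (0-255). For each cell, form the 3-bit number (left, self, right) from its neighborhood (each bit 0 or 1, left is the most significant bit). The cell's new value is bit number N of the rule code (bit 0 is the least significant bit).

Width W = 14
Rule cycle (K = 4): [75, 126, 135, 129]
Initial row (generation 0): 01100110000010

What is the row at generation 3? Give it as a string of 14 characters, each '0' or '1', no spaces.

Gen 0: 01100110000010
Gen 1 (rule 75): 11101110111100
Gen 2 (rule 126): 10111011100110
Gen 3 (rule 135): 10010001001000

Answer: 10010001001000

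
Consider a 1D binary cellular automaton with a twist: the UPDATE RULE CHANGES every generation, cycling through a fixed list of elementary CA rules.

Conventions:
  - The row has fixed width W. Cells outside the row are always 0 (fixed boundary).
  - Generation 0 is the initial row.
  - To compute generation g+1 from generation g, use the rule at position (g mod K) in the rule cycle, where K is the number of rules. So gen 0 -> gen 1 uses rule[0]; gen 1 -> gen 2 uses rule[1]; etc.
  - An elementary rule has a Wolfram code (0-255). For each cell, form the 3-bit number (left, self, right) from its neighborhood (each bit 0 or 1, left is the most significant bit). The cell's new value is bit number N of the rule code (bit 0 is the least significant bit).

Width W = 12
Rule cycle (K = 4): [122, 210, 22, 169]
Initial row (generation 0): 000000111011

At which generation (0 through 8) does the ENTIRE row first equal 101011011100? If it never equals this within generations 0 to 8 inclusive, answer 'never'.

Answer: never

Derivation:
Gen 0: 000000111011
Gen 1 (rule 122): 000001101111
Gen 2 (rule 210): 000010100111
Gen 3 (rule 22): 000110111000
Gen 4 (rule 169): 110101110011
Gen 5 (rule 122): 111011011111
Gen 6 (rule 210): 011001001111
Gen 7 (rule 22): 100111110000
Gen 8 (rule 169): 000111100111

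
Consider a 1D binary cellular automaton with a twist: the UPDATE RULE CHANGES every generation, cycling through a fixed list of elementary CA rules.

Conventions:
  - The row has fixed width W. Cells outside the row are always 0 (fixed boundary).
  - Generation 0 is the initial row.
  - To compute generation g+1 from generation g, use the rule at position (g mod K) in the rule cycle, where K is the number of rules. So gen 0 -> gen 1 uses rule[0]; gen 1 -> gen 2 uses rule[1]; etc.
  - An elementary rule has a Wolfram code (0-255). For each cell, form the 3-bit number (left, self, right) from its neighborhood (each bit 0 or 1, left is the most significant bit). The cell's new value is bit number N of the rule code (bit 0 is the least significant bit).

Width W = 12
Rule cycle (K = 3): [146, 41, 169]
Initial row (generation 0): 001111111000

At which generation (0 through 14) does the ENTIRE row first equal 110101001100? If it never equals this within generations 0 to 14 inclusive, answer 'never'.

Gen 0: 001111111000
Gen 1 (rule 146): 010111110100
Gen 2 (rule 41): 001100001001
Gen 3 (rule 169): 101001100000
Gen 4 (rule 146): 000110010000
Gen 5 (rule 41): 110100000111
Gen 6 (rule 169): 101001110110
Gen 7 (rule 146): 000110100001
Gen 8 (rule 41): 110101001100
Gen 9 (rule 169): 101010001001
Gen 10 (rule 146): 000001010110
Gen 11 (rule 41): 111100101100
Gen 12 (rule 169): 111000011001
Gen 13 (rule 146): 010100100110
Gen 14 (rule 41): 001000000100

Answer: 8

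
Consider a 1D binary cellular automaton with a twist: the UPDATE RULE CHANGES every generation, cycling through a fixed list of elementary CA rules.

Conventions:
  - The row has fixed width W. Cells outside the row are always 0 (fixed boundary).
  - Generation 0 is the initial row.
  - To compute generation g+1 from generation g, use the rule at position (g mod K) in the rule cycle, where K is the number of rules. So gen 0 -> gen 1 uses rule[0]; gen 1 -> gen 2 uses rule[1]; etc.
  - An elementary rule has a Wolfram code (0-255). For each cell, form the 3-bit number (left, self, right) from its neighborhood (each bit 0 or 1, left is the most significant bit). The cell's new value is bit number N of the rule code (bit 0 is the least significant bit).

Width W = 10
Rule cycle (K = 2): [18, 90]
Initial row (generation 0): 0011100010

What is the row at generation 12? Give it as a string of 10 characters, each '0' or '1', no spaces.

Gen 0: 0011100010
Gen 1 (rule 18): 0100010101
Gen 2 (rule 90): 1010100000
Gen 3 (rule 18): 0000010000
Gen 4 (rule 90): 0000101000
Gen 5 (rule 18): 0001000100
Gen 6 (rule 90): 0010101010
Gen 7 (rule 18): 0100000001
Gen 8 (rule 90): 1010000010
Gen 9 (rule 18): 0001000101
Gen 10 (rule 90): 0010101000
Gen 11 (rule 18): 0100000100
Gen 12 (rule 90): 1010001010

Answer: 1010001010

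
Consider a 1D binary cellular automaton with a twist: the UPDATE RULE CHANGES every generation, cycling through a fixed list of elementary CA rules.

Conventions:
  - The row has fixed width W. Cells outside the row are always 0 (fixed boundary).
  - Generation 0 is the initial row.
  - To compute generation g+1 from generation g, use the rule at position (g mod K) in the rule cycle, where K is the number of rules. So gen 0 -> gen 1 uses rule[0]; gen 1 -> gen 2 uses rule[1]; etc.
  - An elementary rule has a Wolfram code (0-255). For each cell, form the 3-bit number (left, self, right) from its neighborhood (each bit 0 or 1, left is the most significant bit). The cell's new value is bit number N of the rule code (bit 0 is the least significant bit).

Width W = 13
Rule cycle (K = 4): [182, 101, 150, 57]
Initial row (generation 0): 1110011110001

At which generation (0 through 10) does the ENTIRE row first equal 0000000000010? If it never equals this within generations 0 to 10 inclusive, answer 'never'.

Answer: 10

Derivation:
Gen 0: 1110011110001
Gen 1 (rule 182): 0101101101011
Gen 2 (rule 101): 0110110111101
Gen 3 (rule 150): 1000000011001
Gen 4 (rule 57): 0111111010100
Gen 5 (rule 182): 1011110111110
Gen 6 (rule 101): 1100011000010
Gen 7 (rule 150): 0010100100111
Gen 8 (rule 57): 1001010010100
Gen 9 (rule 182): 1111111111110
Gen 10 (rule 101): 0000000000010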